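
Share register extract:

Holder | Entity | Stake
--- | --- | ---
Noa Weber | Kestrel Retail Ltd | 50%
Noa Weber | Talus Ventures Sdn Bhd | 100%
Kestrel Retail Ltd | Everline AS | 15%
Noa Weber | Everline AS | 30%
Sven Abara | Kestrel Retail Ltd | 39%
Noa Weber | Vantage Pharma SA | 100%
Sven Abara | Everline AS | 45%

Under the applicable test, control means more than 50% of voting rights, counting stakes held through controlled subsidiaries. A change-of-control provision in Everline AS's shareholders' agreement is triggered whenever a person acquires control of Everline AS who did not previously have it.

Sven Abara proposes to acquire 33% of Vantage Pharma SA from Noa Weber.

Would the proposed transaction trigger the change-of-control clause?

No

The purchase adds only to Sven's holdings (Noa's stake shrinks), so Sven is the only person who could newly come to control Everline.
Sven's largest direct stake is 45% in Everline, which does not meet the threshold, so Sven controls no company.
In Everline, Sven's side holds only 45%, not > 50%.
So before the transaction, Sven does not control Everline.
After the purchase, Sven holds 33% of Vantage directly, and Noa's stake falls to 67%.
Sven's side now holds 33% of Vantage, not > 50%, so Sven still does not control Vantage.
After the transaction, Sven's side holds 45% of Everline, not > 50%, so Sven still does not control Everline.
No new person acquires control, so the clause is not triggered.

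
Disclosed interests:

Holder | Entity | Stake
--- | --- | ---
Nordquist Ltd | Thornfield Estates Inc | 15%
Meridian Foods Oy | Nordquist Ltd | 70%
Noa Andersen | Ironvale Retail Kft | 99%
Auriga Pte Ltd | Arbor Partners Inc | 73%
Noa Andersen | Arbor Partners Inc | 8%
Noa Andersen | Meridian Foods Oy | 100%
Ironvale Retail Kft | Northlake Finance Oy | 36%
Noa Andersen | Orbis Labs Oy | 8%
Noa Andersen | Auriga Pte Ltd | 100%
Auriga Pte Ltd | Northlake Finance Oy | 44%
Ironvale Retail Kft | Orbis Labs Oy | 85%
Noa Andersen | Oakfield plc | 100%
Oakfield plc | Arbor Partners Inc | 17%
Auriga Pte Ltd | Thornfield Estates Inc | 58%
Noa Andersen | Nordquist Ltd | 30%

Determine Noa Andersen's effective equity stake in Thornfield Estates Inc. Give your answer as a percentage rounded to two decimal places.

73.00%

Noa reaches Thornfield along 3 paths.
Via Auriga: 100% × 58% = 58%.
Via Nordquist: 30% × 15% = 4.5%.
Via Meridian → Nordquist: 100% × 70% × 15% = 10.5%.
Total: 58% + 4.5% + 10.5% = 73%.
Rounded: 73.00%.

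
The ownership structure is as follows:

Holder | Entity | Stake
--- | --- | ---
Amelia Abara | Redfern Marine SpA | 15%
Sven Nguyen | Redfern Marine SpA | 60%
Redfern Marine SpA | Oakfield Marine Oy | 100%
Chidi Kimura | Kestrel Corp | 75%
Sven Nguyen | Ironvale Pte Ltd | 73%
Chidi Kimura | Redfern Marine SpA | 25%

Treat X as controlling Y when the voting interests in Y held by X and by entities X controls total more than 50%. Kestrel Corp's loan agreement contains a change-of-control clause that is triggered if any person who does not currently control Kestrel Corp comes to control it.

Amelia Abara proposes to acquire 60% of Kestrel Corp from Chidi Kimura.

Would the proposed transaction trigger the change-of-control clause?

The purchase adds only to Amelia's holdings (Chidi's stake shrinks), so Amelia is the only person who could newly come to control Kestrel.
Amelia's largest direct stake is 15% in Redfern, which does not meet the threshold, so Amelia controls no company.
Neither Amelia nor any entity Amelia controls holds any voting interest in Kestrel.
So before the transaction, Amelia does not control Kestrel.
After the purchase, Amelia holds 60% of Kestrel directly, and Chidi's stake falls to 15%.
Amelia holds 60% of Kestrel, so Amelia controls Kestrel.
Amelia did not control Kestrel before and does after, so the clause is triggered.

Yes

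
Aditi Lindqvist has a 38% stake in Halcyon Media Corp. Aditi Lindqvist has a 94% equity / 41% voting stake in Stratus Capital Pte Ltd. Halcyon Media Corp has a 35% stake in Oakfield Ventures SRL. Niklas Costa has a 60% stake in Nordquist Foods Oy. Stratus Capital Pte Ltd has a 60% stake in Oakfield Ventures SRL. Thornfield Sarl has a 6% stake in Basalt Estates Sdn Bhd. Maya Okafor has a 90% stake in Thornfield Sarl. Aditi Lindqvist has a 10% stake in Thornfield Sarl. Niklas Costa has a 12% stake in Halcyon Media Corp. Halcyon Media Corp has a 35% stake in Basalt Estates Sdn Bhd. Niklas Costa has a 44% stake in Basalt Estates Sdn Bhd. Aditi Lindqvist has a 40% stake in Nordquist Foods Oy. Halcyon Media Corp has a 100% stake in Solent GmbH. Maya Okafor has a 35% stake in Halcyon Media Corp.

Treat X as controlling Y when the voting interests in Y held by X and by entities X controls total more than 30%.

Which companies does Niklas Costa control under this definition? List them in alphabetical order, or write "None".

Niklas holds 60% of Nordquist, so Niklas controls Nordquist.
Niklas holds 44% of Basalt, so Niklas controls Basalt.
No other company's threshold is met.

Basalt Estates Sdn Bhd, Nordquist Foods Oy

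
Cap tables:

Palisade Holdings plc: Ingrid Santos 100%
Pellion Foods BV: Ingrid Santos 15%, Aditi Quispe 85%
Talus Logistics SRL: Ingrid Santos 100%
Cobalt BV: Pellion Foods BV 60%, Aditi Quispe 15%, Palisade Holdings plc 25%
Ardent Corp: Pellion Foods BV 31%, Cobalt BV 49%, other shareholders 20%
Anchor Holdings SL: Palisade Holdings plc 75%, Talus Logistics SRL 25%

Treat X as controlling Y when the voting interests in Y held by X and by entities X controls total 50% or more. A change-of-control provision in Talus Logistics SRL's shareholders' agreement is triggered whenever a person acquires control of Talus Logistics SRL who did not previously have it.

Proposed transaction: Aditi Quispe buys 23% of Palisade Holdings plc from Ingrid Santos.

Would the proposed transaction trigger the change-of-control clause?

No

The purchase adds only to Aditi's holdings (Ingrid's stake shrinks), so Aditi is the only person who could newly come to control Talus.
Aditi holds 85% of Pellion, so Aditi controls Pellion.
Pellion and Aditi together hold 60% + 15% = 75% of Cobalt, so Aditi controls Cobalt.
Pellion and Cobalt together hold 31% + 49% = 80% of Ardent, so Aditi controls Ardent.
Neither Aditi nor any entity Aditi controls holds any voting interest in Talus.
So before the transaction, Aditi does not control Talus.
After the purchase, Aditi holds 23% of Palisade directly, and Ingrid's stake falls to 77%.
Aditi's side now holds 23% of Palisade, not ≥ 50%, so Aditi still does not control Palisade.
After the transaction, neither Aditi nor any entity Aditi controls holds a voting interest in Talus, so Aditi still does not control it.
No new person acquires control, so the clause is not triggered.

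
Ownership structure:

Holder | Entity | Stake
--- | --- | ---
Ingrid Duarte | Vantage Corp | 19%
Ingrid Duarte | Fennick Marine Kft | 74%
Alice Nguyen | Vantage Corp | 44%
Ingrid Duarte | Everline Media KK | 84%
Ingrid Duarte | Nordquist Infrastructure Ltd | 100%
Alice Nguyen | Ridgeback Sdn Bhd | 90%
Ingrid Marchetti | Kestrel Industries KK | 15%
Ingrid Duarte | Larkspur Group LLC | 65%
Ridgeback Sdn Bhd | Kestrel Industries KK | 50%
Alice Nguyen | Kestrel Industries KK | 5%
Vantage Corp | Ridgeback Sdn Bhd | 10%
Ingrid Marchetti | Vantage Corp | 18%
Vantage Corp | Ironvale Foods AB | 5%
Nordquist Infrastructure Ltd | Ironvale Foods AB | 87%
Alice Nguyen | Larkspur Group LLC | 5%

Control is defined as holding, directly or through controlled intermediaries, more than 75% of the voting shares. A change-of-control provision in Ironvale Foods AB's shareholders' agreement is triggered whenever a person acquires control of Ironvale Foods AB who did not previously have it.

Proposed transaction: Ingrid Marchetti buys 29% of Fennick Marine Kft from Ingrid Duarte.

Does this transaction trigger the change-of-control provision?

The purchase adds only to Ingrid Marchetti's holdings (Ingrid Duarte's stake shrinks), so Ingrid Marchetti is the only person who could newly come to control Ironvale.
Ingrid Marchetti's largest direct stake is 18% in Vantage, which does not meet the threshold, so Ingrid Marchetti controls no company.
Neither Ingrid Marchetti nor any entity Ingrid Marchetti controls holds any voting interest in Ironvale.
So before the transaction, Ingrid Marchetti does not control Ironvale.
After the purchase, Ingrid Marchetti holds 29% of Fennick directly, and Ingrid Duarte's stake falls to 45%.
Ingrid Marchetti's side now holds 29% of Fennick, not > 75%, so Ingrid Marchetti still does not control Fennick.
After the transaction, neither Ingrid Marchetti nor any entity Ingrid Marchetti controls holds a voting interest in Ironvale, so Ingrid Marchetti still does not control it.
No new person acquires control, so the clause is not triggered.

No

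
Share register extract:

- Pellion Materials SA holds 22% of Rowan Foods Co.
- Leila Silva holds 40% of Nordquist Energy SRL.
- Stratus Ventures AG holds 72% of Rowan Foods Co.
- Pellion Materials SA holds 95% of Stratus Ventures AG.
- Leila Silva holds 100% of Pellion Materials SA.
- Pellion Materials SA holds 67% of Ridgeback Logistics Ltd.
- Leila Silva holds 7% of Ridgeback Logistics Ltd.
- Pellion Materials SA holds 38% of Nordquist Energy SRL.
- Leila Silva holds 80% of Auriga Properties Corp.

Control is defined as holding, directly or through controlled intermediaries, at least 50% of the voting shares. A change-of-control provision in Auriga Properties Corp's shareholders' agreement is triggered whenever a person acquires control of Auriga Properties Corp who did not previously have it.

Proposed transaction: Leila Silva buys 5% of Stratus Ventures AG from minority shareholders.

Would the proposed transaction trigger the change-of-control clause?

No

The purchase changes only Leila's holdings, so Leila is the only person who could newly come to control Auriga.
Leila holds 80% of Auriga, so Leila controls Auriga.
So Leila already controls Auriga before the transaction.
After the purchase, Leila holds 5% of Stratus directly.
Leila controlled Auriga already, so this is not a new person acquiring control; every other person's position is unchanged or reduced.
No new person acquires control, so the clause is not triggered.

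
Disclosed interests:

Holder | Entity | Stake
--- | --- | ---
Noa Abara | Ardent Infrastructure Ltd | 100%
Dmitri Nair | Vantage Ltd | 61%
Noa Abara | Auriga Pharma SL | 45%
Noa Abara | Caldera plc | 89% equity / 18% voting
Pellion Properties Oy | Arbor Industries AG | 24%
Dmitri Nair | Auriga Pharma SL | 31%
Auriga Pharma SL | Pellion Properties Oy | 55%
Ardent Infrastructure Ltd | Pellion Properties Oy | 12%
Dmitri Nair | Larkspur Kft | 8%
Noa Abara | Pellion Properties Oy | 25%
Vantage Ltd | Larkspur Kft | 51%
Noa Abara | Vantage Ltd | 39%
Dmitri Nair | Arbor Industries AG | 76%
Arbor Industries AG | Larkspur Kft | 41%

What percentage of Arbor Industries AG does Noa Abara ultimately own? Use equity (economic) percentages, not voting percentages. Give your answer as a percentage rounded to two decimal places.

14.82%

Noa reaches Arbor along 3 paths.
Via Auriga → Pellion: 45% × 55% × 24% = 5.94%.
Via Pellion: 25% × 24% = 6%.
Via Ardent → Pellion: 100% × 12% × 24% = 2.88%.
Total: 5.94% + 6% + 2.88% = 14.82%.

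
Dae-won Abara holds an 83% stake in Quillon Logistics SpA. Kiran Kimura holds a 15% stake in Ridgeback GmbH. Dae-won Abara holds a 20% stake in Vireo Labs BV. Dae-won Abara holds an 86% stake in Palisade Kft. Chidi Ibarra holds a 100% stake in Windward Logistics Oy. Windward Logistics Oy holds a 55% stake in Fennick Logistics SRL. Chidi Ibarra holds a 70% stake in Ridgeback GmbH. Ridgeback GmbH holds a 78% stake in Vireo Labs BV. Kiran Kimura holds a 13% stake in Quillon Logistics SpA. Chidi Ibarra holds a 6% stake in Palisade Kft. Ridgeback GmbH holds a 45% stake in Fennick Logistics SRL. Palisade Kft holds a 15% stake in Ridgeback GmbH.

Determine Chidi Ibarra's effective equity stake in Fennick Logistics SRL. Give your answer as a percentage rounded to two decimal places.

86.91%

Chidi reaches Fennick along 3 paths.
Via Ridgeback: 70% × 45% = 31.5%.
Via Palisade → Ridgeback: 6% × 15% × 45% = 0.405%.
Via Windward: 100% × 55% = 55%.
Total: 31.5% + 0.405% + 55% = 86.905%.
Rounded: 86.91%.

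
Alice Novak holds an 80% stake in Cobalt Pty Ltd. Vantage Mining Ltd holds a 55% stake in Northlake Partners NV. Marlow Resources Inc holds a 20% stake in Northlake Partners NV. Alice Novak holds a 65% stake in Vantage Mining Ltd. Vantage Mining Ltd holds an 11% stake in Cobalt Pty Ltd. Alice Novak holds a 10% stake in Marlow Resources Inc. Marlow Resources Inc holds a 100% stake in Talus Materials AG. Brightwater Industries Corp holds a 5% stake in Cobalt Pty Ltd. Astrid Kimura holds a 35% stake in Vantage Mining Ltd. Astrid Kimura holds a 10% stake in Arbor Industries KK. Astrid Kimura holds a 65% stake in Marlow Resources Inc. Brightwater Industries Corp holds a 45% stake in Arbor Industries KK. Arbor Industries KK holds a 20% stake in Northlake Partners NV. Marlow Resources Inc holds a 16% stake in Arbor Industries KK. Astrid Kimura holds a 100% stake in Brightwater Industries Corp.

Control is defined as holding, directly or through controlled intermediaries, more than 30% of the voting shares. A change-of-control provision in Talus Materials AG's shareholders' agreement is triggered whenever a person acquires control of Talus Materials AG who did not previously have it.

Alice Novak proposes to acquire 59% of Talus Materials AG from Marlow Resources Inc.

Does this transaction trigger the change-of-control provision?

The purchase adds only to Alice's holdings (Marlow's stake shrinks), so Alice is the only person who could newly come to control Talus.
Alice holds 65% of Vantage, so Alice controls Vantage.
Alice and Vantage together hold 80% + 11% = 91% of Cobalt, so Alice controls Cobalt.
Vantage holds 55% of Northlake, so Alice controls Northlake.
Neither Alice nor any entity Alice controls holds any voting interest in Talus.
So before the transaction, Alice does not control Talus.
After the purchase, Alice holds 59% of Talus directly, and Marlow's stake falls to 41%.
Alice holds 59% of Talus, so Alice controls Talus.
Alice did not control Talus before and does after, so the clause is triggered.

Yes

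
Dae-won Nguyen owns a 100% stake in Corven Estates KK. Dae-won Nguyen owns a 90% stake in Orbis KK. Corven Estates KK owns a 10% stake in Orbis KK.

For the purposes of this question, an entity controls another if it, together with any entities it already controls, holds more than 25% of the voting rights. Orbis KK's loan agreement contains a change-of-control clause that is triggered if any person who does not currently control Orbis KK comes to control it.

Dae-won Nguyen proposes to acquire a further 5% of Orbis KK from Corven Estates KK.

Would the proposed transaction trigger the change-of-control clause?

No

The purchase adds only to Dae-won's holdings (Corven's stake shrinks), so Dae-won is the only person who could newly come to control Orbis.
Dae-won holds 100% of Corven, so Dae-won controls Corven.
Corven and Dae-won together hold 10% + 90% = 100% of Orbis, so Dae-won controls Orbis.
So Dae-won already controls Orbis before the transaction.
After the purchase, Dae-won's direct stake in Orbis rises to 90% + 5% = 95%, and Corven's stake falls to 5%.
Dae-won controlled Orbis already, so this is not a new person acquiring control; every other person's position is unchanged or reduced.
No new person acquires control, so the clause is not triggered.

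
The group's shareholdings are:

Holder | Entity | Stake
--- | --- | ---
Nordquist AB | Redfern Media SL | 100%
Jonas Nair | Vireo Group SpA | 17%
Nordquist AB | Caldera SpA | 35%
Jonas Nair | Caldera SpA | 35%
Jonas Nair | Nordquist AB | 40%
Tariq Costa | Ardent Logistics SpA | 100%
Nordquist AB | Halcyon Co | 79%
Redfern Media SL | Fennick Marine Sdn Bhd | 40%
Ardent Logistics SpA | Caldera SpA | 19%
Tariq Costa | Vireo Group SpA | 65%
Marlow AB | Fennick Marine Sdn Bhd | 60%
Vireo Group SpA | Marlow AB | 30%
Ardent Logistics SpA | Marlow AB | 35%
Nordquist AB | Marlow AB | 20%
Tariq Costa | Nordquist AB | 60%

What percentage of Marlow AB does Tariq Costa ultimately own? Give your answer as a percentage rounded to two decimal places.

Tariq reaches Marlow along 3 paths.
Via Nordquist: 60% × 20% = 12%.
Via Ardent: 100% × 35% = 35%.
Via Vireo: 65% × 30% = 19.5%.
Total: 12% + 35% + 19.5% = 66.5%.
Rounded: 66.50%.

66.50%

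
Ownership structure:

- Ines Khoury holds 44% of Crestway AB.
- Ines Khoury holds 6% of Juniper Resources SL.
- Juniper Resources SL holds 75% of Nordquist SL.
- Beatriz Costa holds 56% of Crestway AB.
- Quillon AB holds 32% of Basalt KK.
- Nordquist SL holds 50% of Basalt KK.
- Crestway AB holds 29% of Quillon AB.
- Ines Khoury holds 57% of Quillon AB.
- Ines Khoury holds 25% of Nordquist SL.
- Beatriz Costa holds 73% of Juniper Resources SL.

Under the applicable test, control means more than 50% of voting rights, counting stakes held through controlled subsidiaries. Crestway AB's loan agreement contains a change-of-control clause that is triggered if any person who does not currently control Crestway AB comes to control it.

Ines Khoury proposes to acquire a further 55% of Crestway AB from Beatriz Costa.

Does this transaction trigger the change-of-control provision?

The purchase adds only to Ines's holdings (Beatriz's stake shrinks), so Ines is the only person who could newly come to control Crestway.
Ines holds 57% of Quillon, so Ines controls Quillon.
In Crestway, Ines's side holds only 44%, not > 50%.
So before the transaction, Ines does not control Crestway.
After the purchase, Ines's direct stake in Crestway rises to 44% + 55% = 99%, and Beatriz's stake falls to 1%.
Ines holds 99% of Crestway, so Ines controls Crestway.
Ines did not control Crestway before and does after, so the clause is triggered.

Yes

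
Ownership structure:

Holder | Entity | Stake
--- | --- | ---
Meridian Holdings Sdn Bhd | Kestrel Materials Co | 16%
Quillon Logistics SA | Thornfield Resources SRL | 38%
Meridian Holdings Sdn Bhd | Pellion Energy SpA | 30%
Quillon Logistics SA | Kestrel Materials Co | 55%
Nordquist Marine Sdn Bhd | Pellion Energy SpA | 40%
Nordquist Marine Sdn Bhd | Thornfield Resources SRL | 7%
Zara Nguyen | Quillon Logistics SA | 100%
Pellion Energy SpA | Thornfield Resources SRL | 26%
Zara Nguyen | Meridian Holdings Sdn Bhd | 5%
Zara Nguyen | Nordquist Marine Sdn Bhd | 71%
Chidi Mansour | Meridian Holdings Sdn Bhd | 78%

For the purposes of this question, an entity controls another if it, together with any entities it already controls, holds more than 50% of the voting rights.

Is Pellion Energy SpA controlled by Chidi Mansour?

Chidi holds 78% of Meridian, so Chidi controls Meridian.
In Pellion, Chidi's side holds only 30%, not > 50%.
So Chidi does not control Pellion.

No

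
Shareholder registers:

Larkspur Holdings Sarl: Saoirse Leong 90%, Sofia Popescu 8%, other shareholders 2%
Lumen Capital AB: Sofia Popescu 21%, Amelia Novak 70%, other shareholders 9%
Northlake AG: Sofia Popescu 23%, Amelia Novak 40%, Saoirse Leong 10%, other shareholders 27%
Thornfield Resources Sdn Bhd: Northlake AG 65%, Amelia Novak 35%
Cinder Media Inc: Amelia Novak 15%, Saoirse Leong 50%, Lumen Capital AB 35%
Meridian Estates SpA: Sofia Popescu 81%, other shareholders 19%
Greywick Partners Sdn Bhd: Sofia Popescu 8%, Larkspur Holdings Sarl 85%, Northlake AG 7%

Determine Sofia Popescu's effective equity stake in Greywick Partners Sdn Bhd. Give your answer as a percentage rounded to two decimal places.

16.41%

Sofia reaches Greywick along 3 paths.
Direct stake: 8% = 8%.
Via Larkspur: 8% × 85% = 6.8%.
Via Northlake: 23% × 7% = 1.61%.
Total: 8% + 6.8% + 1.61% = 16.41%.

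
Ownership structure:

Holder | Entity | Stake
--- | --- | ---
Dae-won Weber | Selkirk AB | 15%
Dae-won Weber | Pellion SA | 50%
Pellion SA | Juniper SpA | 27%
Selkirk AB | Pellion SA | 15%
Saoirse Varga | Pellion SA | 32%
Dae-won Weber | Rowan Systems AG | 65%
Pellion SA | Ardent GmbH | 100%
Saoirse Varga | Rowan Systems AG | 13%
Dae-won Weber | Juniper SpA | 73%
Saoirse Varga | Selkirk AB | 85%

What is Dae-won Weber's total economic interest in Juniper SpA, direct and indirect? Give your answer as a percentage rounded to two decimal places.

Dae-won reaches Juniper along 3 paths.
Direct stake: 73% = 73%.
Via Selkirk → Pellion: 15% × 15% × 27% = 0.6075%.
Via Pellion: 50% × 27% = 13.5%.
Total: 73% + 0.6075% + 13.5% = 87.1075%.
Rounded: 87.11%.

87.11%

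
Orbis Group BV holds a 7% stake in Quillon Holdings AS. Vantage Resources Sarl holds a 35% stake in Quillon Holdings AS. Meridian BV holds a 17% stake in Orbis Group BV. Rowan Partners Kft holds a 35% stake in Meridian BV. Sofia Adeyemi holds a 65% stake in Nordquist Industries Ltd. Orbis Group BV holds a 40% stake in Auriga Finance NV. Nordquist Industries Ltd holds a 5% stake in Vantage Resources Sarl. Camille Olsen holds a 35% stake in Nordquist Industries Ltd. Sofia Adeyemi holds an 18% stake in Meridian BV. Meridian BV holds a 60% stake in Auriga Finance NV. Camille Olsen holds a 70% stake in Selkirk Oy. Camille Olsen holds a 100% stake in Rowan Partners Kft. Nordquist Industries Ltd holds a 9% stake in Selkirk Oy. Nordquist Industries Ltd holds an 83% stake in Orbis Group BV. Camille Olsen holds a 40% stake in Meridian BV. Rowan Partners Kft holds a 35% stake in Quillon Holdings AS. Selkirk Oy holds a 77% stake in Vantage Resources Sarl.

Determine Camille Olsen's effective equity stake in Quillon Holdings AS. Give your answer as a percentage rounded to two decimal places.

58.25%

Camille reaches Quillon along 7 paths.
Via Rowan: 100% × 35% = 35%.
Via Nordquist → Vantage: 35% × 5% × 35% = 0.6125%.
Via Selkirk → Vantage: 70% × 77% × 35% = 18.865%.
Via Nordquist → Selkirk → Vantage: 35% × 9% × 77% × 35% = 0.848925%.
Via Rowan → Meridian → Orbis: 100% × 35% × 17% × 7% = 0.4165%.
Via Meridian → Orbis: 40% × 17% × 7% = 0.476%.
Via Nordquist → Orbis: 35% × 83% × 7% = 2.0335%.
Total: 35% + 0.6125% + 18.865% + 0.848925% + 0.4165% + 0.476% + 2.0335% = 58.252425%.
Rounded: 58.25%.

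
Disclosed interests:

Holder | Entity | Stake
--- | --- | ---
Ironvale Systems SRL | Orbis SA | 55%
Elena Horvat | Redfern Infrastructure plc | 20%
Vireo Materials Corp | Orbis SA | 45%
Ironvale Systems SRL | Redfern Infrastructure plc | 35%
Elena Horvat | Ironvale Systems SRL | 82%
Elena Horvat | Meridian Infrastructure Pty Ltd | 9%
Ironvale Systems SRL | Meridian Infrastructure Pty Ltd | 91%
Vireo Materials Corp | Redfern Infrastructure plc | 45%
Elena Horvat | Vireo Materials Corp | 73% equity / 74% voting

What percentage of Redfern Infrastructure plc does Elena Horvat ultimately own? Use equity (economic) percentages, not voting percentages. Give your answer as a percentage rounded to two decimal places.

Elena reaches Redfern along 3 paths.
Via Vireo: 73% × 45% = 32.85%.
Direct stake: 20% = 20%.
Via Ironvale: 82% × 35% = 28.7%.
Total: 32.85% + 20% + 28.7% = 81.55%.

81.55%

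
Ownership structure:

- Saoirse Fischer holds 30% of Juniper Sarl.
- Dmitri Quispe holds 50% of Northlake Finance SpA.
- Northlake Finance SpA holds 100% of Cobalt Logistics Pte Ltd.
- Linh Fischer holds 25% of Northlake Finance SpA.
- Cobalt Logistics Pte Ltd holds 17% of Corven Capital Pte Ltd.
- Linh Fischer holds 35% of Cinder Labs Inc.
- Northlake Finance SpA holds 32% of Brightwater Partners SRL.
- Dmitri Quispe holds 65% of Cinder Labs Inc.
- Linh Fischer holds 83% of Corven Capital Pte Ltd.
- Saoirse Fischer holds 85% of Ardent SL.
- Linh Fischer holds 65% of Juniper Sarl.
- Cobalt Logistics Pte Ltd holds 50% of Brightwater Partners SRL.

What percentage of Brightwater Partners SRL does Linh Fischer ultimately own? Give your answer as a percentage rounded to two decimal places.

20.50%

Linh reaches Brightwater along 2 paths.
Via Northlake → Cobalt: 25% × 100% × 50% = 12.5%.
Via Northlake: 25% × 32% = 8%.
Total: 12.5% + 8% = 20.5%.
Rounded: 20.50%.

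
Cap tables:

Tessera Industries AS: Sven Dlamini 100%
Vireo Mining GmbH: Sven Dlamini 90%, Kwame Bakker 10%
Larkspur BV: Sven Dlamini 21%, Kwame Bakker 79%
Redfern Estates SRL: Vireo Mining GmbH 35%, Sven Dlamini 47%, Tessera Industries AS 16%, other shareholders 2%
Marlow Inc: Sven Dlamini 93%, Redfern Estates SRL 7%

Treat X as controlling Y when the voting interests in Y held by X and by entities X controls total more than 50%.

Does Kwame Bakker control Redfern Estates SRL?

No

Kwame holds 79% of Larkspur, so Kwame controls Larkspur.
Neither Kwame nor any entity Kwame controls holds any voting interest in Redfern.
So Kwame does not control Redfern.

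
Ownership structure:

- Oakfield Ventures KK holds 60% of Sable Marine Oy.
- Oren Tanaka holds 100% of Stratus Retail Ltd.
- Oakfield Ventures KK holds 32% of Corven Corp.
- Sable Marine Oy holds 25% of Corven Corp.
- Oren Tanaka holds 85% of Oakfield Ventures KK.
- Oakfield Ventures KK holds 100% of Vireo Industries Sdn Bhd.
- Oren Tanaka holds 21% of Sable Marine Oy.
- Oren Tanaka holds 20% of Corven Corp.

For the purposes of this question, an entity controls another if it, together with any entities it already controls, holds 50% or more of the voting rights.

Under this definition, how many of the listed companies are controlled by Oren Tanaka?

Oren holds 85% of Oakfield, so Oren controls Oakfield.
Oren and Oakfield together hold 21% + 60% = 81% of Sable, so Oren controls Sable.
Oakfield holds 100% of Vireo, so Oren controls Vireo.
Oren holds 100% of Stratus, so Oren controls Stratus.
Sable and Oakfield and Oren together hold 25% + 32% + 20% = 77% of Corven, so Oren controls Corven.
Oren controls 5 companies.

5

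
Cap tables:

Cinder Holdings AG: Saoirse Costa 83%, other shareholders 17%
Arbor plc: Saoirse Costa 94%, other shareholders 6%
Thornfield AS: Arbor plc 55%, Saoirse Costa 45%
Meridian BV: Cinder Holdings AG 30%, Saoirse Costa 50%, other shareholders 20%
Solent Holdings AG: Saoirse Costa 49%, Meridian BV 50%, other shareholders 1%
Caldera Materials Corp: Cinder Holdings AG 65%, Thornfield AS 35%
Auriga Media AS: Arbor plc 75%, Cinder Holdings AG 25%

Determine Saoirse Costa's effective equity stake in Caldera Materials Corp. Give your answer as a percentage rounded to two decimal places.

87.80%

Saoirse reaches Caldera along 3 paths.
Via Cinder: 83% × 65% = 53.95%.
Via Arbor → Thornfield: 94% × 55% × 35% = 18.095%.
Via Thornfield: 45% × 35% = 15.75%.
Total: 53.95% + 18.095% + 15.75% = 87.795%.
Rounded: 87.80%.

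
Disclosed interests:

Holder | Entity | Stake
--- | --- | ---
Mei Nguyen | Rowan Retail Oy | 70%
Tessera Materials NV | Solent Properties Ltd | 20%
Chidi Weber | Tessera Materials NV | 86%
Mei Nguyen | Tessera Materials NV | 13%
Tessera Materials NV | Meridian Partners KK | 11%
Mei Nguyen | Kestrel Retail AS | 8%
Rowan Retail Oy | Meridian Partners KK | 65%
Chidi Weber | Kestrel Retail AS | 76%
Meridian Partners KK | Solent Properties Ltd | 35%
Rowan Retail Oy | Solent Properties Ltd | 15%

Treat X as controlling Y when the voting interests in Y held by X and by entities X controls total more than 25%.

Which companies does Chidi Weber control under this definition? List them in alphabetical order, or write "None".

Chidi holds 86% of Tessera, so Chidi controls Tessera.
Chidi holds 76% of Kestrel, so Chidi controls Kestrel.
No other company's threshold is met.

Kestrel Retail AS, Tessera Materials NV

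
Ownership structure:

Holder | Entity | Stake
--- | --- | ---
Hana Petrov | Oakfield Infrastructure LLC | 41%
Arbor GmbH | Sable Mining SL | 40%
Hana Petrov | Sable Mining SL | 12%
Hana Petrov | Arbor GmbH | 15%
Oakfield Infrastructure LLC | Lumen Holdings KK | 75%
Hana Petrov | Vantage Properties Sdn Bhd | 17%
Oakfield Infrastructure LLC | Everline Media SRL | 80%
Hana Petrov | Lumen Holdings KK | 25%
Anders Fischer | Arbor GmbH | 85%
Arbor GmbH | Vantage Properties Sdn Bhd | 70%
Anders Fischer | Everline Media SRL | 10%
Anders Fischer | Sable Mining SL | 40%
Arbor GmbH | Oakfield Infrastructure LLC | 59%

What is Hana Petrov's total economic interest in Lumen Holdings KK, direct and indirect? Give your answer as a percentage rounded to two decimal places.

Hana reaches Lumen along 3 paths.
Direct stake: 25% = 25%.
Via Arbor → Oakfield: 15% × 59% × 75% = 6.6375%.
Via Oakfield: 41% × 75% = 30.75%.
Total: 25% + 6.6375% + 30.75% = 62.3875%.
Rounded: 62.39%.

62.39%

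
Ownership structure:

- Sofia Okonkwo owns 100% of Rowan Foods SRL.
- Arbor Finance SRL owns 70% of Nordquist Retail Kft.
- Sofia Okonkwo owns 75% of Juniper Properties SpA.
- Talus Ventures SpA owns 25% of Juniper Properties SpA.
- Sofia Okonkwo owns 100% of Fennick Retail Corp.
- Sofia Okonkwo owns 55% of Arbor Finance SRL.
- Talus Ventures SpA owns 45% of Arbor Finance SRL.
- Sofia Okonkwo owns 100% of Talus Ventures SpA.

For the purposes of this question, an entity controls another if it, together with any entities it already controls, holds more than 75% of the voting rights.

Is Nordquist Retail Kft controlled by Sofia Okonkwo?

No

Sofia holds 100% of Talus, so Sofia controls Talus.
Sofia holds 100% of Rowan, so Sofia controls Rowan.
Talus and Sofia together hold 45% + 55% = 100% of Arbor, so Sofia controls Arbor.
Sofia holds 100% of Fennick, so Sofia controls Fennick.
Talus and Sofia together hold 25% + 75% = 100% of Juniper, so Sofia controls Juniper.
In Nordquist, Sofia's side holds only 70%, not > 75%.
So Sofia does not control Nordquist.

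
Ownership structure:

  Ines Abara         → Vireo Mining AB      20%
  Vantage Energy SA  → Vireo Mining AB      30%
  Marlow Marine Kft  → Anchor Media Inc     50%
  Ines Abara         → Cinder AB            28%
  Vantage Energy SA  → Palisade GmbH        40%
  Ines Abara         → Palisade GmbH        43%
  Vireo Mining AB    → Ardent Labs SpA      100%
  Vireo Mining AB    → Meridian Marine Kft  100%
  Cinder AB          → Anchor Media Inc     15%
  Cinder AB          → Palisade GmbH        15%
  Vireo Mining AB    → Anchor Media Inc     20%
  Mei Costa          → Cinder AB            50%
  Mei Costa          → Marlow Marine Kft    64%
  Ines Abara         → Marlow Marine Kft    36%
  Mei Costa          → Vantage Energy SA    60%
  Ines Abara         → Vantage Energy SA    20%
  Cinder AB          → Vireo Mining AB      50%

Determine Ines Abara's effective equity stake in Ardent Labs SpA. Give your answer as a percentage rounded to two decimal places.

40.00%

Ines reaches Ardent along 3 paths.
Via Vantage → Vireo: 20% × 30% × 100% = 6%.
Via Vireo: 20% × 100% = 20%.
Via Cinder → Vireo: 28% × 50% × 100% = 14%.
Total: 6% + 20% + 14% = 40%.
Rounded: 40.00%.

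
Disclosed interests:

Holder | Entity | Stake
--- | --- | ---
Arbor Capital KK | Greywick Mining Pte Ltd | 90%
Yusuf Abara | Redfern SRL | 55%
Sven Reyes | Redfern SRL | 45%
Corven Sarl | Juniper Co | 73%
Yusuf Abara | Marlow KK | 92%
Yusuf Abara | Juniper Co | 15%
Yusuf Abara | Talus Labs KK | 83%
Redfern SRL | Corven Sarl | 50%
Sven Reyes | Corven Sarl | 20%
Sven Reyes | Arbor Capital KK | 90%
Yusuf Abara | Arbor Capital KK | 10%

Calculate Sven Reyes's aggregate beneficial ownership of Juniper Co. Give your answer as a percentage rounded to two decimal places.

Sven reaches Juniper along 2 paths.
Via Corven: 20% × 73% = 14.6%.
Via Redfern → Corven: 45% × 50% × 73% = 16.425%.
Total: 14.6% + 16.425% = 31.025%.
Rounded: 31.03%.

31.03%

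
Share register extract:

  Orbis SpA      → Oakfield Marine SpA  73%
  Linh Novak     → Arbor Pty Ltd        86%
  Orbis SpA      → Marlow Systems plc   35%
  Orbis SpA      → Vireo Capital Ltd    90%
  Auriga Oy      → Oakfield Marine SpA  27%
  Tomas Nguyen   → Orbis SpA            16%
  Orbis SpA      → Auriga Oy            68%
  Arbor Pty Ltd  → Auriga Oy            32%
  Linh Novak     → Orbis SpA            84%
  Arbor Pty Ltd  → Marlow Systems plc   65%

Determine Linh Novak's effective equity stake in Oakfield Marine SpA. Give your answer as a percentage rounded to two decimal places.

84.17%

Linh reaches Oakfield along 3 paths.
Via Orbis → Auriga: 84% × 68% × 27% = 15.4224%.
Via Arbor → Auriga: 86% × 32% × 27% = 7.4304%.
Via Orbis: 84% × 73% = 61.32%.
Total: 15.4224% + 7.4304% + 61.32% = 84.1728%.
Rounded: 84.17%.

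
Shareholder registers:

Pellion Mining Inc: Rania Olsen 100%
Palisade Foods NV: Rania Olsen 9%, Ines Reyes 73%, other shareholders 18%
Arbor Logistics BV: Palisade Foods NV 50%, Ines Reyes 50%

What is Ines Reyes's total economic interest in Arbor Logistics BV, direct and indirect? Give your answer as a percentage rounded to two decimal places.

Ines reaches Arbor along 2 paths.
Via Palisade: 73% × 50% = 36.5%.
Direct stake: 50% = 50%.
Total: 36.5% + 50% = 86.5%.
Rounded: 86.50%.

86.50%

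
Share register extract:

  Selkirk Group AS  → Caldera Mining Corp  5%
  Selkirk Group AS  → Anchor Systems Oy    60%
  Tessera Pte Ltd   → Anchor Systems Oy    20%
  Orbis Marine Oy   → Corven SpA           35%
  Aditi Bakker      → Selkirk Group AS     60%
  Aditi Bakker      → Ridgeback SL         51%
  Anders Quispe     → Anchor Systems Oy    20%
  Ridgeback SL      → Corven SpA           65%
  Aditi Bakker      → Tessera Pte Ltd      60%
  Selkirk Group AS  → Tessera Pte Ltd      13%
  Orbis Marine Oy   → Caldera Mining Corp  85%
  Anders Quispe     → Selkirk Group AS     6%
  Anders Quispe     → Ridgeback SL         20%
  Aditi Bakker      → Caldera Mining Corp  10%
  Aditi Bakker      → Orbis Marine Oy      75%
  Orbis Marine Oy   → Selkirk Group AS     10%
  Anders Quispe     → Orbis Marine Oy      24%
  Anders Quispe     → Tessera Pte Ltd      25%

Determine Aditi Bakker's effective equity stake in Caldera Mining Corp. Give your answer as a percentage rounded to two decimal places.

77.13%

Aditi reaches Caldera along 4 paths.
Via Orbis → Selkirk: 75% × 10% × 5% = 0.375%.
Via Selkirk: 60% × 5% = 3%.
Direct stake: 10% = 10%.
Via Orbis: 75% × 85% = 63.75%.
Total: 0.375% + 3% + 10% + 63.75% = 77.125%.
Rounded: 77.13%.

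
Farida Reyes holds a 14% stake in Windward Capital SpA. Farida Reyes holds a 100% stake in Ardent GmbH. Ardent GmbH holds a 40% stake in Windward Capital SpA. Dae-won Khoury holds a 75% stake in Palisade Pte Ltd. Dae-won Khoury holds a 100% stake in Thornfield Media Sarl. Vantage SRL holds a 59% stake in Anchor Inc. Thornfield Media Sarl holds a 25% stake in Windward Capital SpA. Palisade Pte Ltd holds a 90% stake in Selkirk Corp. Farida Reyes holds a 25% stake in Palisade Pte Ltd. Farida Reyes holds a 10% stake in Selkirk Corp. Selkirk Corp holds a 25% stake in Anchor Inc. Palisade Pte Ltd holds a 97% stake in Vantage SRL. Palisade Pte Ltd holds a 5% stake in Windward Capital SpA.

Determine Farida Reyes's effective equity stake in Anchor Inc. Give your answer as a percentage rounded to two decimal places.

Farida reaches Anchor along 3 paths.
Via Palisade → Selkirk: 25% × 90% × 25% = 5.625%.
Via Selkirk: 10% × 25% = 2.5%.
Via Palisade → Vantage: 25% × 97% × 59% = 14.3075%.
Total: 5.625% + 2.5% + 14.3075% = 22.4325%.
Rounded: 22.43%.

22.43%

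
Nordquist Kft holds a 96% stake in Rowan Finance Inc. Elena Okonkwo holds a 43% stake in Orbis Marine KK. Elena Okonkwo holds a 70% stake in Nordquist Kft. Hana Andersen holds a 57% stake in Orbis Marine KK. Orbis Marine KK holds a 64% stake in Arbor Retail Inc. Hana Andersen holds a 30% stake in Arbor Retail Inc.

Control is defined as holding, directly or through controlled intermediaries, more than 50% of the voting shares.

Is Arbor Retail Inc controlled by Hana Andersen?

Hana holds 57% of Orbis, so Hana controls Orbis.
Orbis and Hana together hold 64% + 30% = 94% of Arbor, so Hana controls Arbor.

Yes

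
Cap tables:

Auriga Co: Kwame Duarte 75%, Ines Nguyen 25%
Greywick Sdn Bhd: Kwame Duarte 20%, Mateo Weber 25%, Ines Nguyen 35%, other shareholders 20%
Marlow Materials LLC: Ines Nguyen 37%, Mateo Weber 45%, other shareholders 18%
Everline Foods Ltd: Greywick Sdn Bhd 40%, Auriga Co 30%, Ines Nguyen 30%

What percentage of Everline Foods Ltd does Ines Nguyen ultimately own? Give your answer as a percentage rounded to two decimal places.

51.50%

Ines reaches Everline along 3 paths.
Via Greywick: 35% × 40% = 14%.
Via Auriga: 25% × 30% = 7.5%.
Direct stake: 30% = 30%.
Total: 14% + 7.5% + 30% = 51.5%.
Rounded: 51.50%.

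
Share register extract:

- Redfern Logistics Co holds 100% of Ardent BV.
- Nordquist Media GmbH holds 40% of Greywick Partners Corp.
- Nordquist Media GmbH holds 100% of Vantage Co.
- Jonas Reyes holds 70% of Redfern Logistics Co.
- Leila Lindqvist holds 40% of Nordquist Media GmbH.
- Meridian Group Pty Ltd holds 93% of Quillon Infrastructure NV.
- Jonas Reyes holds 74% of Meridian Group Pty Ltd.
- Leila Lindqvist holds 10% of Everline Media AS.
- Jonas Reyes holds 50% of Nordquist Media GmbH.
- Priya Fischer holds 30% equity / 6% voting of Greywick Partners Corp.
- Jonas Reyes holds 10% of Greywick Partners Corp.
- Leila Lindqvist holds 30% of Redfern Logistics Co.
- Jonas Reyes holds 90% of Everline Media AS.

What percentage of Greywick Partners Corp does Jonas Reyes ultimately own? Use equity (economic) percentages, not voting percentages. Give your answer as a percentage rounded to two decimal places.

30.00%

Jonas reaches Greywick along 2 paths.
Via Nordquist: 50% × 40% = 20%.
Direct stake: 10% = 10%.
Total: 20% + 10% = 30%.
Rounded: 30.00%.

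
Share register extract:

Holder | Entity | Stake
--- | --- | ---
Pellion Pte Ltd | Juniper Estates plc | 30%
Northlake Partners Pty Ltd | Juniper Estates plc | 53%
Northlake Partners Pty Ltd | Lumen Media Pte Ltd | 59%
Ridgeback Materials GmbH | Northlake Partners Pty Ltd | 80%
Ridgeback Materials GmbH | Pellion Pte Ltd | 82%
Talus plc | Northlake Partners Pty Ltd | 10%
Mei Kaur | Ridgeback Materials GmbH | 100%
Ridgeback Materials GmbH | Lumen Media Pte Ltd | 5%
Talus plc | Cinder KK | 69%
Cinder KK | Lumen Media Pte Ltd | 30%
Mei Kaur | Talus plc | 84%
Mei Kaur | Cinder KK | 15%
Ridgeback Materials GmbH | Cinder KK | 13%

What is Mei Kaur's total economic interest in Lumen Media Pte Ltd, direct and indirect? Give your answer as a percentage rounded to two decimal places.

Mei reaches Lumen along 6 paths.
Via Ridgeback: 100% × 5% = 5%.
Via Cinder: 15% × 30% = 4.5%.
Via Ridgeback → Cinder: 100% × 13% × 30% = 3.9%.
Via Talus → Cinder: 84% × 69% × 30% = 17.388%.
Via Ridgeback → Northlake: 100% × 80% × 59% = 47.2%.
Via Talus → Northlake: 84% × 10% × 59% = 4.956%.
Total: 5% + 4.5% + 3.9% + 17.388% + 47.2% + 4.956% = 82.944%.
Rounded: 82.94%.

82.94%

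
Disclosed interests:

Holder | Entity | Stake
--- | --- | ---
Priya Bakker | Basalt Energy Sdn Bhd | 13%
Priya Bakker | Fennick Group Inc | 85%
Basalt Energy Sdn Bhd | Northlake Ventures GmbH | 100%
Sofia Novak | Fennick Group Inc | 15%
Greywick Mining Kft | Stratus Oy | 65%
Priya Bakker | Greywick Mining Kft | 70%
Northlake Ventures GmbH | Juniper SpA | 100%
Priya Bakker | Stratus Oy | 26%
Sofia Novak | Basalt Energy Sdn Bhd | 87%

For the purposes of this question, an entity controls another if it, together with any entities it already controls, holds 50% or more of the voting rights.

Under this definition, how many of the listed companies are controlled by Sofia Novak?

Sofia holds 87% of Basalt, so Sofia controls Basalt.
Basalt holds 100% of Northlake, so Sofia controls Northlake.
Northlake holds 100% of Juniper, so Sofia controls Juniper.
No other company's threshold is met.
Sofia controls 3 companies.

3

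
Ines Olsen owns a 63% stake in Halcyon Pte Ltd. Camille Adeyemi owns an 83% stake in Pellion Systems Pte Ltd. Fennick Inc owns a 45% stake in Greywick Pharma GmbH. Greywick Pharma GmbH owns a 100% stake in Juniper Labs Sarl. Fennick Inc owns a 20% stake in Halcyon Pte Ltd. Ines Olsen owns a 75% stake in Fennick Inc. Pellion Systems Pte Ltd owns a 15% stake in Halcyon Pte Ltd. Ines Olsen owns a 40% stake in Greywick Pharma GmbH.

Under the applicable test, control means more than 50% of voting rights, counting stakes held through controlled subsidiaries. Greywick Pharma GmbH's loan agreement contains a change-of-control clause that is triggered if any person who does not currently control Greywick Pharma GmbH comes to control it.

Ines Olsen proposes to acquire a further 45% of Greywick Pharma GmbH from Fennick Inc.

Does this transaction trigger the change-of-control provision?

The purchase adds only to Ines's holdings (Fennick's stake shrinks), so Ines is the only person who could newly come to control Greywick.
Ines holds 75% of Fennick, so Ines controls Fennick.
Ines and Fennick together hold 40% + 45% = 85% of Greywick, so Ines controls Greywick.
So Ines already controls Greywick before the transaction.
After the purchase, Ines's direct stake in Greywick rises to 40% + 45% = 85%, and Fennick's stake falls to 0%.
Ines controlled Greywick already, so this is not a new person acquiring control; every other person's position is unchanged or reduced.
No new person acquires control, so the clause is not triggered.

No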